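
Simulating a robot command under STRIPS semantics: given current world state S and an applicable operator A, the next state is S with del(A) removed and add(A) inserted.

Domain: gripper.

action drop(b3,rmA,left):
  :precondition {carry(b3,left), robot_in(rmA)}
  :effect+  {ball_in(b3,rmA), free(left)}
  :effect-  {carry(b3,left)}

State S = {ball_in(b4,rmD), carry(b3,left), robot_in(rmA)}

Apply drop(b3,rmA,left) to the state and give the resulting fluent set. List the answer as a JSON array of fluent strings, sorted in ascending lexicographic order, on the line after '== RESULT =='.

Progress:
  pre ⊆ S: {carry(b3,left), robot_in(rmA)} ⊆ S  — applicable
  S \ del = {ball_in(b4,rmD), robot_in(rmA)}
  ∪ add   = {ball_in(b3,rmA), ball_in(b4,rmD), free(left), robot_in(rmA)}

== RESULT ==
["ball_in(b3,rmA)", "ball_in(b4,rmD)", "free(left)", "robot_in(rmA)"]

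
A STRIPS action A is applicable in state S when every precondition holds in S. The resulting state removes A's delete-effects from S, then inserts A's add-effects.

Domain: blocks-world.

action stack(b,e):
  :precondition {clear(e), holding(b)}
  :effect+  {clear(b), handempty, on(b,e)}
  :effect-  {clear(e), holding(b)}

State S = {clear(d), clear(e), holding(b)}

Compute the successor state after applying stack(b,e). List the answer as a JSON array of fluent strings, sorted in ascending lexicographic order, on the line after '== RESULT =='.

Progress:
  pre ⊆ S: {clear(e), holding(b)} ⊆ S  — applicable
  S \ del = {clear(d)}
  ∪ add   = {clear(b), clear(d), handempty, on(b,e)}

== RESULT ==
["clear(b)", "clear(d)", "handempty", "on(b,e)"]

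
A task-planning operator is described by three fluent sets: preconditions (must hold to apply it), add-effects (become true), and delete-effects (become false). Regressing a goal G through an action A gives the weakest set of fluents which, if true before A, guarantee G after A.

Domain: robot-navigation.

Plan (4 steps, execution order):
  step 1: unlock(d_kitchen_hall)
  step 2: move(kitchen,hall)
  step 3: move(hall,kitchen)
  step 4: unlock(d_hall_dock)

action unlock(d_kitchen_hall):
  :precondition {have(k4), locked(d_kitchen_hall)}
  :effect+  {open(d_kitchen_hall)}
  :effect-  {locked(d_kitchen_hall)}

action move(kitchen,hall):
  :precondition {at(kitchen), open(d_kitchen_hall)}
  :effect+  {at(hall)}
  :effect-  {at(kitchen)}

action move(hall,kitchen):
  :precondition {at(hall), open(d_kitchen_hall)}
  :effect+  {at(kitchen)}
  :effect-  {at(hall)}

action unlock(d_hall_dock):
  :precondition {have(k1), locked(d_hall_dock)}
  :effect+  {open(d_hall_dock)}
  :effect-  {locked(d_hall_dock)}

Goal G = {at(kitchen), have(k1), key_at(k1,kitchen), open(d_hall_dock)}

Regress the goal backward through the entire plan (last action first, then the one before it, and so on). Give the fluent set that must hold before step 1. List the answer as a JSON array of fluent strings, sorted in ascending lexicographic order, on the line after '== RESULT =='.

Work backward from the goal:
  through step 4 (unlock(d_hall_dock)): drop {open(d_hall_dock)}, keep {at(kitchen), have(k1), key_at(k1,kitchen)}, require {have(k1), locked(d_hall_dock)}
    → {at(kitchen), have(k1), key_at(k1,kitchen), locked(d_hall_dock)}
  through step 3 (move(hall,kitchen)): drop {at(kitchen)}, keep {have(k1), key_at(k1,kitchen), locked(d_hall_dock)}, require {at(hall), open(d_kitchen_hall)}
    → {at(hall), have(k1), key_at(k1,kitchen), locked(d_hall_dock), open(d_kitchen_hall)}
  through step 2 (move(kitchen,hall)): drop {at(hall)}, keep {have(k1), key_at(k1,kitchen), locked(d_hall_dock), open(d_kitchen_hall)}, require {at(kitchen), open(d_kitchen_hall)}
    → {at(kitchen), have(k1), key_at(k1,kitchen), locked(d_hall_dock), open(d_kitchen_hall)}
  through step 1 (unlock(d_kitchen_hall)): drop {open(d_kitchen_hall)}, keep {at(kitchen), have(k1), key_at(k1,kitchen), locked(d_hall_dock)}, require {have(k4), locked(d_kitchen_hall)}
    → {at(kitchen), have(k1), have(k4), key_at(k1,kitchen), locked(d_hall_dock), locked(d_kitchen_hall)}

== RESULT ==
["at(kitchen)", "have(k1)", "have(k4)", "key_at(k1,kitchen)", "locked(d_hall_dock)", "locked(d_kitchen_hall)"]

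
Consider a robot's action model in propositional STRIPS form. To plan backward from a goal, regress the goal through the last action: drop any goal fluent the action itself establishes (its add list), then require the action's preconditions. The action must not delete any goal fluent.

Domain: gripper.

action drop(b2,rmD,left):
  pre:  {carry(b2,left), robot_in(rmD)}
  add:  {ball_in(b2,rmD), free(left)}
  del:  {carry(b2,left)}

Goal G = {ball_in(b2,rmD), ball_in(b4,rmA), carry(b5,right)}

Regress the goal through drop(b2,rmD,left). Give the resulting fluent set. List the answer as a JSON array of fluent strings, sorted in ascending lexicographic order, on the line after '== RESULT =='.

Compute (G \ add) ∪ pre:
  G ∩ del = {}  (empty — regression defined)
  G \ add = {ball_in(b2,rmD), ball_in(b4,rmA), carry(b5,right)} \ {ball_in(b2,rmD), free(left)} = {ball_in(b4,rmA), carry(b5,right)}
  ∪ pre   = {ball_in(b4,rmA), carry(b5,right)} ∪ {carry(b2,left), robot_in(rmD)}
          = {ball_in(b4,rmA), carry(b2,left), carry(b5,right), robot_in(rmD)}

== RESULT ==
["ball_in(b4,rmA)", "carry(b2,left)", "carry(b5,right)", "robot_in(rmD)"]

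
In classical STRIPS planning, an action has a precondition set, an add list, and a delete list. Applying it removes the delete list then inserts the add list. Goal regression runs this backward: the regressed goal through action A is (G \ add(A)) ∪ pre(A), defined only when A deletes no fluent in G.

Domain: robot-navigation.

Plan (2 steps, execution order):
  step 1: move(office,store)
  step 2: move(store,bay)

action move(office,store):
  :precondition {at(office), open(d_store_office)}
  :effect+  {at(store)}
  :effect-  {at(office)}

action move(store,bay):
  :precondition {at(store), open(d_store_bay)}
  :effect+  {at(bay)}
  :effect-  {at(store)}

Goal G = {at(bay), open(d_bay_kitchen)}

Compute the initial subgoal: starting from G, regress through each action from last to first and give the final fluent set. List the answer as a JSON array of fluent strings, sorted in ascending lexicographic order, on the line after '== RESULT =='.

Regress step by step:
  through step 2 (move(store,bay)): drop {at(bay)}, keep {open(d_bay_kitchen)}, require {at(store), open(d_store_bay)}
    → {at(store), open(d_bay_kitchen), open(d_store_bay)}
  through step 1 (move(office,store)): drop {at(store)}, keep {open(d_bay_kitchen), open(d_store_bay)}, require {at(office), open(d_store_office)}
    → {at(office), open(d_bay_kitchen), open(d_store_bay), open(d_store_office)}

== RESULT ==
["at(office)", "open(d_bay_kitchen)", "open(d_store_bay)", "open(d_store_office)"]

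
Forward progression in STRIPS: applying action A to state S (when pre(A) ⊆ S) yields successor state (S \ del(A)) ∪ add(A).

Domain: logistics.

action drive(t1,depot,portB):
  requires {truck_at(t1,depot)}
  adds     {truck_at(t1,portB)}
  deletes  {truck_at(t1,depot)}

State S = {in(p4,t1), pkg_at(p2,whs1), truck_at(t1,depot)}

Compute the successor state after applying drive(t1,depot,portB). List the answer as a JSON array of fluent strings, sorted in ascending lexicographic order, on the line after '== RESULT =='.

Compute (S \ del) ∪ add:
  pre ⊆ S: {truck_at(t1,depot)} ⊆ S  — applicable
  S \ del = {in(p4,t1), pkg_at(p2,whs1)}
  ∪ add   = {in(p4,t1), pkg_at(p2,whs1), truck_at(t1,portB)}

== RESULT ==
["in(p4,t1)", "pkg_at(p2,whs1)", "truck_at(t1,portB)"]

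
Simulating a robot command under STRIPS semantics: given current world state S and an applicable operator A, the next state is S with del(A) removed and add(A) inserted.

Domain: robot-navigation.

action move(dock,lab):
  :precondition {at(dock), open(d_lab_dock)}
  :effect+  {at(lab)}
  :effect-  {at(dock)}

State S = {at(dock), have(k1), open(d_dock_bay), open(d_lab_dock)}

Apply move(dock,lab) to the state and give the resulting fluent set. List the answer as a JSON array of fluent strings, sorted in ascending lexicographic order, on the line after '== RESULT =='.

Progress:
  pre ⊆ S: {at(dock), open(d_lab_dock)} ⊆ S  — applicable
  S \ del = {have(k1), open(d_dock_bay), open(d_lab_dock)}
  ∪ add   = {at(lab), have(k1), open(d_dock_bay), open(d_lab_dock)}

== RESULT ==
["at(lab)", "have(k1)", "open(d_dock_bay)", "open(d_lab_dock)"]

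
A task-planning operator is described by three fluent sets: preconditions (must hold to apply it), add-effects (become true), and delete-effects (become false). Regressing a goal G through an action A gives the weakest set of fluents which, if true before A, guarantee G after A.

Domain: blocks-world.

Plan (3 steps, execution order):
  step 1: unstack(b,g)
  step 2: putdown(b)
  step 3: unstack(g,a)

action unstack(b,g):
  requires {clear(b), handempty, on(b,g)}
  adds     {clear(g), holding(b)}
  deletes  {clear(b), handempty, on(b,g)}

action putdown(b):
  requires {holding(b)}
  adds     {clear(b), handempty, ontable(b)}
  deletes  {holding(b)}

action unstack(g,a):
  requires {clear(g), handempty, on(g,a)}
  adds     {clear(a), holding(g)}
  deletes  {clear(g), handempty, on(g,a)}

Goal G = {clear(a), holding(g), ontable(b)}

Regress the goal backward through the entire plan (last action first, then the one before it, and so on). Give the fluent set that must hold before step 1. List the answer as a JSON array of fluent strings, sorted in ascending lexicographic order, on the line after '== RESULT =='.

Work backward from the goal:
  through step 3 (unstack(g,a)): drop {clear(a), holding(g)}, keep {ontable(b)}, require {clear(g), handempty, on(g,a)}
    → {clear(g), handempty, on(g,a), ontable(b)}
  through step 2 (putdown(b)): drop {handempty, ontable(b)}, keep {clear(g), on(g,a)}, require {holding(b)}
    → {clear(g), holding(b), on(g,a)}
  through step 1 (unstack(b,g)): drop {clear(g), holding(b)}, keep {on(g,a)}, require {clear(b), handempty, on(b,g)}
    → {clear(b), handempty, on(b,g), on(g,a)}

== RESULT ==
["clear(b)", "handempty", "on(b,g)", "on(g,a)"]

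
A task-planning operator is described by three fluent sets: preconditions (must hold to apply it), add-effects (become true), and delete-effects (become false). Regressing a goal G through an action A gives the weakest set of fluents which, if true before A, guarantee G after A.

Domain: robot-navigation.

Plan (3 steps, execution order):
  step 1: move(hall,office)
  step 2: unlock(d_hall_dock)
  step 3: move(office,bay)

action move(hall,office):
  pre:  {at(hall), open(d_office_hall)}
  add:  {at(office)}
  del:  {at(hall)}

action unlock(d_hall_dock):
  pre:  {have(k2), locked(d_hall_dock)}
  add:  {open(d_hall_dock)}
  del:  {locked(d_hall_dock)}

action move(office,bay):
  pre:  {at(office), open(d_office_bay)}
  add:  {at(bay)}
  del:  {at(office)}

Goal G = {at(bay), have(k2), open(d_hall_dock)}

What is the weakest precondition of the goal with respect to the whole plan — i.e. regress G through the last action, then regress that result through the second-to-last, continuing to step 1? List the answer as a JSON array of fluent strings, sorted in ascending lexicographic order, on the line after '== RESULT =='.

Regress step by step:
  through step 3 (move(office,bay)): drop {at(bay)}, keep {have(k2), open(d_hall_dock)}, require {at(office), open(d_office_bay)}
    → {at(office), have(k2), open(d_hall_dock), open(d_office_bay)}
  through step 2 (unlock(d_hall_dock)): drop {open(d_hall_dock)}, keep {at(office), have(k2), open(d_office_bay)}, require {have(k2), locked(d_hall_dock)}
    → {at(office), have(k2), locked(d_hall_dock), open(d_office_bay)}
  through step 1 (move(hall,office)): drop {at(office)}, keep {have(k2), locked(d_hall_dock), open(d_office_bay)}, require {at(hall), open(d_office_hall)}
    → {at(hall), have(k2), locked(d_hall_dock), open(d_office_bay), open(d_office_hall)}

== RESULT ==
["at(hall)", "have(k2)", "locked(d_hall_dock)", "open(d_office_bay)", "open(d_office_hall)"]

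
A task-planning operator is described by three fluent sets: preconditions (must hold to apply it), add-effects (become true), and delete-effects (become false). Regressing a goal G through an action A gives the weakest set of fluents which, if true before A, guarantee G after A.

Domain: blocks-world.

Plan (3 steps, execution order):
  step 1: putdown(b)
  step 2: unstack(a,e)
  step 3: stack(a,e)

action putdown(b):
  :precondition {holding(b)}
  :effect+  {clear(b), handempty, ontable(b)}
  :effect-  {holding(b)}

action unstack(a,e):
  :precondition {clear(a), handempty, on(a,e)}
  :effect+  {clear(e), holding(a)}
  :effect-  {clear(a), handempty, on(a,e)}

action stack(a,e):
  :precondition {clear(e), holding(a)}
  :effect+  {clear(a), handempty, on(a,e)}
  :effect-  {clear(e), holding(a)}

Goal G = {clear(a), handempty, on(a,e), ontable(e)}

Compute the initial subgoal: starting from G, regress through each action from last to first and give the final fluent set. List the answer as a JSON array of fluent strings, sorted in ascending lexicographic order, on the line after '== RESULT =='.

Work backward from the goal:
  through step 3 (stack(a,e)): drop {clear(a), handempty, on(a,e)}, keep {ontable(e)}, require {clear(e), holding(a)}
    → {clear(e), holding(a), ontable(e)}
  through step 2 (unstack(a,e)): drop {clear(e), holding(a)}, keep {ontable(e)}, require {clear(a), handempty, on(a,e)}
    → {clear(a), handempty, on(a,e), ontable(e)}
  through step 1 (putdown(b)): drop {handempty}, keep {clear(a), on(a,e), ontable(e)}, require {holding(b)}
    → {clear(a), holding(b), on(a,e), ontable(e)}

== RESULT ==
["clear(a)", "holding(b)", "on(a,e)", "ontable(e)"]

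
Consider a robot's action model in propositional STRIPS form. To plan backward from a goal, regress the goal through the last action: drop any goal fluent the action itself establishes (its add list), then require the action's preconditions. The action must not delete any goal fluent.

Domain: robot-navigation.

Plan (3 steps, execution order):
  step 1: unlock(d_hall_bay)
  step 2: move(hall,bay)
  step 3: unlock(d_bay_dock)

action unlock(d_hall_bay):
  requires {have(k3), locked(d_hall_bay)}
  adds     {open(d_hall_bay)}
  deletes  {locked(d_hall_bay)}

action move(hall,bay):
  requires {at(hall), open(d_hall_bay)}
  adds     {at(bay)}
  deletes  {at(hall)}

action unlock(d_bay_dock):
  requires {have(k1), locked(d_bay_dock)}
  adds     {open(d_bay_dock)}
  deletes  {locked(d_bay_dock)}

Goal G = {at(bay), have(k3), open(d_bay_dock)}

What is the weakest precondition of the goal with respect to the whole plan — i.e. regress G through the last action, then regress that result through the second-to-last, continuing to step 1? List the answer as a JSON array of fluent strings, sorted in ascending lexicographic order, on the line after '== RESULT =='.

Regress step by step:
  through step 3 (unlock(d_bay_dock)): drop {open(d_bay_dock)}, keep {at(bay), have(k3)}, require {have(k1), locked(d_bay_dock)}
    → {at(bay), have(k1), have(k3), locked(d_bay_dock)}
  through step 2 (move(hall,bay)): drop {at(bay)}, keep {have(k1), have(k3), locked(d_bay_dock)}, require {at(hall), open(d_hall_bay)}
    → {at(hall), have(k1), have(k3), locked(d_bay_dock), open(d_hall_bay)}
  through step 1 (unlock(d_hall_bay)): drop {open(d_hall_bay)}, keep {at(hall), have(k1), have(k3), locked(d_bay_dock)}, require {have(k3), locked(d_hall_bay)}
    → {at(hall), have(k1), have(k3), locked(d_bay_dock), locked(d_hall_bay)}

== RESULT ==
["at(hall)", "have(k1)", "have(k3)", "locked(d_bay_dock)", "locked(d_hall_bay)"]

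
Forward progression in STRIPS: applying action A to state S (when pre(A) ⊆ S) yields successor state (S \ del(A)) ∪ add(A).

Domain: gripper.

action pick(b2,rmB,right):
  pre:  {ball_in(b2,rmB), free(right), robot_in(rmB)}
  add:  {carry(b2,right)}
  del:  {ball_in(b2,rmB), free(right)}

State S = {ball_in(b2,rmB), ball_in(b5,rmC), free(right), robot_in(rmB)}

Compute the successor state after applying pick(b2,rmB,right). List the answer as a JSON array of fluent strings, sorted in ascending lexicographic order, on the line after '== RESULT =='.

Compute (S \ del) ∪ add:
  pre ⊆ S: {ball_in(b2,rmB), free(right), robot_in(rmB)} ⊆ S  — applicable
  S \ del = {ball_in(b5,rmC), robot_in(rmB)}
  ∪ add   = {ball_in(b5,rmC), carry(b2,right), robot_in(rmB)}

== RESULT ==
["ball_in(b5,rmC)", "carry(b2,right)", "robot_in(rmB)"]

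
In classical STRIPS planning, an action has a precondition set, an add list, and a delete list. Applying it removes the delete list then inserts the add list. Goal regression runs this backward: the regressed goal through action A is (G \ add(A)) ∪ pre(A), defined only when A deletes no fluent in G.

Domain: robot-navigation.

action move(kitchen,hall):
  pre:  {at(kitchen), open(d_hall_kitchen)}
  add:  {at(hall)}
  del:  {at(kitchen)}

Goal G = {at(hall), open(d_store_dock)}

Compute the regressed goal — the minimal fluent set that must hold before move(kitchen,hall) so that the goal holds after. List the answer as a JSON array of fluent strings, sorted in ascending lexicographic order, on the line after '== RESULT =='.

Regress:
  G ∩ del = {}  (empty — regression defined)
  G \ add = {at(hall), open(d_store_dock)} \ {at(hall)} = {open(d_store_dock)}
  ∪ pre   = {open(d_store_dock)} ∪ {at(kitchen), open(d_hall_kitchen)}
          = {at(kitchen), open(d_hall_kitchen), open(d_store_dock)}

== RESULT ==
["at(kitchen)", "open(d_hall_kitchen)", "open(d_store_dock)"]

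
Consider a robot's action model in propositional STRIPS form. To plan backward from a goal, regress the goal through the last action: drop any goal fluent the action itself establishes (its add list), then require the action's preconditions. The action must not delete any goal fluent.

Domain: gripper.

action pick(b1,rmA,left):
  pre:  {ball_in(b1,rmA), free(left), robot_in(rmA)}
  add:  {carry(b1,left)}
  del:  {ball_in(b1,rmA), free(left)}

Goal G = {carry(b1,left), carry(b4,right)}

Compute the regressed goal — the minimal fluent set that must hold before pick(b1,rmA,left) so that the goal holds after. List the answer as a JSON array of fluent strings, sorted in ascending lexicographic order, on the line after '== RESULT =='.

Regress:
  G ∩ del = {}  (empty — regression defined)
  G \ add = {carry(b1,left), carry(b4,right)} \ {carry(b1,left)} = {carry(b4,right)}
  ∪ pre   = {carry(b4,right)} ∪ {ball_in(b1,rmA), free(left), robot_in(rmA)}
          = {ball_in(b1,rmA), carry(b4,right), free(left), robot_in(rmA)}

== RESULT ==
["ball_in(b1,rmA)", "carry(b4,right)", "free(left)", "robot_in(rmA)"]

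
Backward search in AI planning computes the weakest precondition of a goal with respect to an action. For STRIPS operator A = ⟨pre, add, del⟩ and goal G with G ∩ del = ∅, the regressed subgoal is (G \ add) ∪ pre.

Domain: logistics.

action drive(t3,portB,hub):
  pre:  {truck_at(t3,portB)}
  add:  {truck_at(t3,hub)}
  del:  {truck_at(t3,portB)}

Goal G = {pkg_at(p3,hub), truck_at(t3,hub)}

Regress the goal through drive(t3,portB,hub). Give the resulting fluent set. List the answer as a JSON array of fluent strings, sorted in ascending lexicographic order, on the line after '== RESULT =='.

Compute (G \ add) ∪ pre:
  G ∩ del = {}  (empty — regression defined)
  G \ add = {pkg_at(p3,hub), truck_at(t3,hub)} \ {truck_at(t3,hub)} = {pkg_at(p3,hub)}
  ∪ pre   = {pkg_at(p3,hub)} ∪ {truck_at(t3,portB)}
          = {pkg_at(p3,hub), truck_at(t3,portB)}

== RESULT ==
["pkg_at(p3,hub)", "truck_at(t3,portB)"]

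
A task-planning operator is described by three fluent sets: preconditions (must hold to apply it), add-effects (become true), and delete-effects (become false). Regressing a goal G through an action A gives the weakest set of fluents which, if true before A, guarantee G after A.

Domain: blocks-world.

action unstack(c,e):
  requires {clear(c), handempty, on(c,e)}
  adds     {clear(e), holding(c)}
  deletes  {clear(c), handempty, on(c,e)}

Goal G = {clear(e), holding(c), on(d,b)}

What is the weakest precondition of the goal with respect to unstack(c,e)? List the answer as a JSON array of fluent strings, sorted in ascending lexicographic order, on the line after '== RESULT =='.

Regress:
  G ∩ del = {}  (empty — regression defined)
  G \ add = {clear(e), holding(c), on(d,b)} \ {clear(e), holding(c)} = {on(d,b)}
  ∪ pre   = {on(d,b)} ∪ {clear(c), handempty, on(c,e)}
          = {clear(c), handempty, on(c,e), on(d,b)}

== RESULT ==
["clear(c)", "handempty", "on(c,e)", "on(d,b)"]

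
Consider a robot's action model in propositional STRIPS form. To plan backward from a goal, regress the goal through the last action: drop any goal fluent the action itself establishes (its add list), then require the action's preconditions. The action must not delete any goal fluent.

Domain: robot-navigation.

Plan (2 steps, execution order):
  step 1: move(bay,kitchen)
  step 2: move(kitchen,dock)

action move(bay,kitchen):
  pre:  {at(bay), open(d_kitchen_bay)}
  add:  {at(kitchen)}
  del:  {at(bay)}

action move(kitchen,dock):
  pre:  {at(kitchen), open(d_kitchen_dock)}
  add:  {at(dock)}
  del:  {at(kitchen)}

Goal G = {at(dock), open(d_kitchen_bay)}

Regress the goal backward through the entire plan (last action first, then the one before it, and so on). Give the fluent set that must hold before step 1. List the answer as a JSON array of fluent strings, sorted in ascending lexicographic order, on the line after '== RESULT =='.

Regress step by step:
  through step 2 (move(kitchen,dock)): drop {at(dock)}, keep {open(d_kitchen_bay)}, require {at(kitchen), open(d_kitchen_dock)}
    → {at(kitchen), open(d_kitchen_bay), open(d_kitchen_dock)}
  through step 1 (move(bay,kitchen)): drop {at(kitchen)}, keep {open(d_kitchen_bay), open(d_kitchen_dock)}, require {at(bay), open(d_kitchen_bay)}
    → {at(bay), open(d_kitchen_bay), open(d_kitchen_dock)}

== RESULT ==
["at(bay)", "open(d_kitchen_bay)", "open(d_kitchen_dock)"]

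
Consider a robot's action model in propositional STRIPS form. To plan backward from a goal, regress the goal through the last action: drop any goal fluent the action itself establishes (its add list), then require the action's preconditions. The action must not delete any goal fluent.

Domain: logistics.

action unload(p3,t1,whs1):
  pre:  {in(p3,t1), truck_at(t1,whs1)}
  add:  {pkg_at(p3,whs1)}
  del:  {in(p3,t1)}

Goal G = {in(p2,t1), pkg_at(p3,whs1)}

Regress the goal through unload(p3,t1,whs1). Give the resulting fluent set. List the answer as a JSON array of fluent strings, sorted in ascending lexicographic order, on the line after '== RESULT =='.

Regress:
  G ∩ del = {}  (empty — regression defined)
  G \ add = {in(p2,t1), pkg_at(p3,whs1)} \ {pkg_at(p3,whs1)} = {in(p2,t1)}
  ∪ pre   = {in(p2,t1)} ∪ {in(p3,t1), truck_at(t1,whs1)}
          = {in(p2,t1), in(p3,t1), truck_at(t1,whs1)}

== RESULT ==
["in(p2,t1)", "in(p3,t1)", "truck_at(t1,whs1)"]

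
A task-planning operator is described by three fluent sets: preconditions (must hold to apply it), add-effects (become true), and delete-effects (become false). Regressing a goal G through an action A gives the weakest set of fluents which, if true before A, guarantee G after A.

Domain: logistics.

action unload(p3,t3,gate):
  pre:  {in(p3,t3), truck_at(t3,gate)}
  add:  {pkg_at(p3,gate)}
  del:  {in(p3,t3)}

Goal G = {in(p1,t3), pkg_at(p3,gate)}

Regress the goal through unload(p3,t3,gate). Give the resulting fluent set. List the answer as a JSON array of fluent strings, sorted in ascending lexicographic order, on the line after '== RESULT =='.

Compute (G \ add) ∪ pre:
  G ∩ del = {}  (empty — regression defined)
  G \ add = {in(p1,t3), pkg_at(p3,gate)} \ {pkg_at(p3,gate)} = {in(p1,t3)}
  ∪ pre   = {in(p1,t3)} ∪ {in(p3,t3), truck_at(t3,gate)}
          = {in(p1,t3), in(p3,t3), truck_at(t3,gate)}

== RESULT ==
["in(p1,t3)", "in(p3,t3)", "truck_at(t3,gate)"]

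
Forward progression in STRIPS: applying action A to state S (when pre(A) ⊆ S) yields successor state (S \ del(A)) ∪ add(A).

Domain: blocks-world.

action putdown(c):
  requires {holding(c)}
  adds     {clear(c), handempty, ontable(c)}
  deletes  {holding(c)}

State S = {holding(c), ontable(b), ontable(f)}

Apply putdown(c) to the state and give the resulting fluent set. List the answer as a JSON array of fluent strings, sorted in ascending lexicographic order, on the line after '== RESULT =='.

Progress:
  pre ⊆ S: {holding(c)} ⊆ S  — applicable
  S \ del = {ontable(b), ontable(f)}
  ∪ add   = {clear(c), handempty, ontable(b), ontable(c), ontable(f)}

== RESULT ==
["clear(c)", "handempty", "ontable(b)", "ontable(c)", "ontable(f)"]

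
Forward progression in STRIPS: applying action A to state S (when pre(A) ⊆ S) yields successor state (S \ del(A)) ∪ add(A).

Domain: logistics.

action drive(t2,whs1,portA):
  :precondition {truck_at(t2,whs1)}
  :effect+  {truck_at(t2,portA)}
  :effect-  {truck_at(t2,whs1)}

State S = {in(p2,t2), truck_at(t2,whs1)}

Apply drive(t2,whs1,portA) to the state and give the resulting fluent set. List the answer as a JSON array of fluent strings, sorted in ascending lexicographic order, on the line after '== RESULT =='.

Progress:
  pre ⊆ S: {truck_at(t2,whs1)} ⊆ S  — applicable
  S \ del = {in(p2,t2)}
  ∪ add   = {in(p2,t2), truck_at(t2,portA)}

== RESULT ==
["in(p2,t2)", "truck_at(t2,portA)"]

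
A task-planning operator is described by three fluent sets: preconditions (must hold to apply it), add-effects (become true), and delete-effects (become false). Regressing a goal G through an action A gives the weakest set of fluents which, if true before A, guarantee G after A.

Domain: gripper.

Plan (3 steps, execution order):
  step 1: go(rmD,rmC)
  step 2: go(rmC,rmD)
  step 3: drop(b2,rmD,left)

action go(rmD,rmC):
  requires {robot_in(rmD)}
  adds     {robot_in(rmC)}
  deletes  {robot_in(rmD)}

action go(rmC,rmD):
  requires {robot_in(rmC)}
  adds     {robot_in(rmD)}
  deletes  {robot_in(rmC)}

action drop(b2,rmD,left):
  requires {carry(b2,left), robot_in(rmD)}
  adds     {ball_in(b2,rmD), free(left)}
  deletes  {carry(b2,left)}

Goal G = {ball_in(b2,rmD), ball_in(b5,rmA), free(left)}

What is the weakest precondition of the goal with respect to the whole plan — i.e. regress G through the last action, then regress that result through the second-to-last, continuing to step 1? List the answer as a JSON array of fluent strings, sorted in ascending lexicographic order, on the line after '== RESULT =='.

Regress step by step:
  through step 3 (drop(b2,rmD,left)): drop {ball_in(b2,rmD), free(left)}, keep {ball_in(b5,rmA)}, require {carry(b2,left), robot_in(rmD)}
    → {ball_in(b5,rmA), carry(b2,left), robot_in(rmD)}
  through step 2 (go(rmC,rmD)): drop {robot_in(rmD)}, keep {ball_in(b5,rmA), carry(b2,left)}, require {robot_in(rmC)}
    → {ball_in(b5,rmA), carry(b2,left), robot_in(rmC)}
  through step 1 (go(rmD,rmC)): drop {robot_in(rmC)}, keep {ball_in(b5,rmA), carry(b2,left)}, require {robot_in(rmD)}
    → {ball_in(b5,rmA), carry(b2,left), robot_in(rmD)}

== RESULT ==
["ball_in(b5,rmA)", "carry(b2,left)", "robot_in(rmD)"]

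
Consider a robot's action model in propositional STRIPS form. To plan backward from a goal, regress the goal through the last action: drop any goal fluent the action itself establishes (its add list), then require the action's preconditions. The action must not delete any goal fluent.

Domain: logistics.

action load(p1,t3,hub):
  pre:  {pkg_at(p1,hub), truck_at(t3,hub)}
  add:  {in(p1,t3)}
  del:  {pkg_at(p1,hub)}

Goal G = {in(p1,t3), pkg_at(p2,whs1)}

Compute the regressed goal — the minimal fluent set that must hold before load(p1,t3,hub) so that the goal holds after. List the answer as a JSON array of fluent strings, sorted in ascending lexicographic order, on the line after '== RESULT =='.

Regress:
  G ∩ del = {}  (empty — regression defined)
  G \ add = {in(p1,t3), pkg_at(p2,whs1)} \ {in(p1,t3)} = {pkg_at(p2,whs1)}
  ∪ pre   = {pkg_at(p2,whs1)} ∪ {pkg_at(p1,hub), truck_at(t3,hub)}
          = {pkg_at(p1,hub), pkg_at(p2,whs1), truck_at(t3,hub)}

== RESULT ==
["pkg_at(p1,hub)", "pkg_at(p2,whs1)", "truck_at(t3,hub)"]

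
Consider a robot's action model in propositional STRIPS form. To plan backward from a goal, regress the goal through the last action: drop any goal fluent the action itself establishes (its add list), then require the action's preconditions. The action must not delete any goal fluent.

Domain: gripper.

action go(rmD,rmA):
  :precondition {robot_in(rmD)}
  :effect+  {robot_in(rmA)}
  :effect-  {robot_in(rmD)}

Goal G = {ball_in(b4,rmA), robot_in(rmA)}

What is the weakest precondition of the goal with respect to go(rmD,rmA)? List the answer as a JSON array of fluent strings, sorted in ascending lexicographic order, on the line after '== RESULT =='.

Regress:
  G ∩ del = {}  (empty — regression defined)
  G \ add = {ball_in(b4,rmA), robot_in(rmA)} \ {robot_in(rmA)} = {ball_in(b4,rmA)}
  ∪ pre   = {ball_in(b4,rmA)} ∪ {robot_in(rmD)}
          = {ball_in(b4,rmA), robot_in(rmD)}

== RESULT ==
["ball_in(b4,rmA)", "robot_in(rmD)"]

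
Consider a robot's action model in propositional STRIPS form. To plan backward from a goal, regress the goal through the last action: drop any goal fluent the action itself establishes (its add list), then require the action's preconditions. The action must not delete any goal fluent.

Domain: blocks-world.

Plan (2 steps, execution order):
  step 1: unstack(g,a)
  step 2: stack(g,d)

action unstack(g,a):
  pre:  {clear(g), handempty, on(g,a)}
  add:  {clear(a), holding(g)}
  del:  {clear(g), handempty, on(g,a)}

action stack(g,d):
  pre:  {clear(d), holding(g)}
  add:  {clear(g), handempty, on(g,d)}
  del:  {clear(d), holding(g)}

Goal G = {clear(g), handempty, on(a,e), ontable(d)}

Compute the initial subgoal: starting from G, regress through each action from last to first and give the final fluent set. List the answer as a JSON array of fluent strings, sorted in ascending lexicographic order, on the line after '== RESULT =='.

Work backward from the goal:
  through step 2 (stack(g,d)): drop {clear(g), handempty}, keep {on(a,e), ontable(d)}, require {clear(d), holding(g)}
    → {clear(d), holding(g), on(a,e), ontable(d)}
  through step 1 (unstack(g,a)): drop {holding(g)}, keep {clear(d), on(a,e), ontable(d)}, require {clear(g), handempty, on(g,a)}
    → {clear(d), clear(g), handempty, on(a,e), on(g,a), ontable(d)}

== RESULT ==
["clear(d)", "clear(g)", "handempty", "on(a,e)", "on(g,a)", "ontable(d)"]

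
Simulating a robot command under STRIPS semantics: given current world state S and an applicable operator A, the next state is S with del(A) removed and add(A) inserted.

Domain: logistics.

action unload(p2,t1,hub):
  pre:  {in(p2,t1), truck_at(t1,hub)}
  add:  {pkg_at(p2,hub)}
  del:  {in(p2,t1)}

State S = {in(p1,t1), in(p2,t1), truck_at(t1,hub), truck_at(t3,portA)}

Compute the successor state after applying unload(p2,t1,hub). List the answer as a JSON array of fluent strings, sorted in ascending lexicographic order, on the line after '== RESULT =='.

Compute (S \ del) ∪ add:
  pre ⊆ S: {in(p2,t1), truck_at(t1,hub)} ⊆ S  — applicable
  S \ del = {in(p1,t1), truck_at(t1,hub), truck_at(t3,portA)}
  ∪ add   = {in(p1,t1), pkg_at(p2,hub), truck_at(t1,hub), truck_at(t3,portA)}

== RESULT ==
["in(p1,t1)", "pkg_at(p2,hub)", "truck_at(t1,hub)", "truck_at(t3,portA)"]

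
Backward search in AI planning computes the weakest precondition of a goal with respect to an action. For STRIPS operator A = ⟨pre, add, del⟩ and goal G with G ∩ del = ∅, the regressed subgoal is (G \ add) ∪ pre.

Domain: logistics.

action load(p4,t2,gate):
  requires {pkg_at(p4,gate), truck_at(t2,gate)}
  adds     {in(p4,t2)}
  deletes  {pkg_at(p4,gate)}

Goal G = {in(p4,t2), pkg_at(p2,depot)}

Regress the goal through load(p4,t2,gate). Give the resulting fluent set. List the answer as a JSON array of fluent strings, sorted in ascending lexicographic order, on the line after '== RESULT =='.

Compute (G \ add) ∪ pre:
  G ∩ del = {}  (empty — regression defined)
  G \ add = {in(p4,t2), pkg_at(p2,depot)} \ {in(p4,t2)} = {pkg_at(p2,depot)}
  ∪ pre   = {pkg_at(p2,depot)} ∪ {pkg_at(p4,gate), truck_at(t2,gate)}
          = {pkg_at(p2,depot), pkg_at(p4,gate), truck_at(t2,gate)}

== RESULT ==
["pkg_at(p2,depot)", "pkg_at(p4,gate)", "truck_at(t2,gate)"]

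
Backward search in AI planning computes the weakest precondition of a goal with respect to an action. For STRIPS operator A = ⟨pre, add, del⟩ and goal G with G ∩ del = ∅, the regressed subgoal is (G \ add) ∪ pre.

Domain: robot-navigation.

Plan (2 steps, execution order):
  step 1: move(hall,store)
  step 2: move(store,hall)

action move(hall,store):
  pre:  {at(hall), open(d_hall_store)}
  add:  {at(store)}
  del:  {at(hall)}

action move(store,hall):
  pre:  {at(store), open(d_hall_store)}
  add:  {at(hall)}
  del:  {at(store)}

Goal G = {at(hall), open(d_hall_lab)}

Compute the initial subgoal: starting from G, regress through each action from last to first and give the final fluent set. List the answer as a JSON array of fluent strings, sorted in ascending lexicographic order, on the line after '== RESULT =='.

Regress step by step:
  through step 2 (move(store,hall)): drop {at(hall)}, keep {open(d_hall_lab)}, require {at(store), open(d_hall_store)}
    → {at(store), open(d_hall_lab), open(d_hall_store)}
  through step 1 (move(hall,store)): drop {at(store)}, keep {open(d_hall_lab), open(d_hall_store)}, require {at(hall), open(d_hall_store)}
    → {at(hall), open(d_hall_lab), open(d_hall_store)}

== RESULT ==
["at(hall)", "open(d_hall_lab)", "open(d_hall_store)"]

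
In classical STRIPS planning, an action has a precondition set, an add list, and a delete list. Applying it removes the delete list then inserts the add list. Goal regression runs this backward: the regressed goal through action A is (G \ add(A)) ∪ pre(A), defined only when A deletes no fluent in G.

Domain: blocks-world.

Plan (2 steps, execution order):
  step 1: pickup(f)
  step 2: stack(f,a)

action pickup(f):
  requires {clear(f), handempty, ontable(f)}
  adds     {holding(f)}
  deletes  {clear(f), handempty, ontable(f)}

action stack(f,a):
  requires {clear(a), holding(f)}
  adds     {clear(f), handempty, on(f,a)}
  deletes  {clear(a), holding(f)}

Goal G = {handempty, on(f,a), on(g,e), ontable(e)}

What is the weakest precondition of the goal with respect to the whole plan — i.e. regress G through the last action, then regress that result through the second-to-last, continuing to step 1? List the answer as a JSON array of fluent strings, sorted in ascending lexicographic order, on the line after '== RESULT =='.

Regress step by step:
  through step 2 (stack(f,a)): drop {handempty, on(f,a)}, keep {on(g,e), ontable(e)}, require {clear(a), holding(f)}
    → {clear(a), holding(f), on(g,e), ontable(e)}
  through step 1 (pickup(f)): drop {holding(f)}, keep {clear(a), on(g,e), ontable(e)}, require {clear(f), handempty, ontable(f)}
    → {clear(a), clear(f), handempty, on(g,e), ontable(e), ontable(f)}

== RESULT ==
["clear(a)", "clear(f)", "handempty", "on(g,e)", "ontable(e)", "ontable(f)"]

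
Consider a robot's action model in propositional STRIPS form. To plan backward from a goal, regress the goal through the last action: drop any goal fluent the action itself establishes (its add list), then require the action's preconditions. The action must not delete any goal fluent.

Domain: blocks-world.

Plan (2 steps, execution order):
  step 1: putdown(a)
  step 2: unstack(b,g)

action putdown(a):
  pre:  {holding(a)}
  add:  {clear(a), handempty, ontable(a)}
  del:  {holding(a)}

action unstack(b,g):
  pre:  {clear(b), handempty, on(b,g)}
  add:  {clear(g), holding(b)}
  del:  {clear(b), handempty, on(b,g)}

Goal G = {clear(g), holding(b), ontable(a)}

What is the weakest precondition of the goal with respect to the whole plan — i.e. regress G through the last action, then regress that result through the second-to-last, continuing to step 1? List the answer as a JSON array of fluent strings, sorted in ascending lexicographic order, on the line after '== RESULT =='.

Regress step by step:
  through step 2 (unstack(b,g)): drop {clear(g), holding(b)}, keep {ontable(a)}, require {clear(b), handempty, on(b,g)}
    → {clear(b), handempty, on(b,g), ontable(a)}
  through step 1 (putdown(a)): drop {handempty, ontable(a)}, keep {clear(b), on(b,g)}, require {holding(a)}
    → {clear(b), holding(a), on(b,g)}

== RESULT ==
["clear(b)", "holding(a)", "on(b,g)"]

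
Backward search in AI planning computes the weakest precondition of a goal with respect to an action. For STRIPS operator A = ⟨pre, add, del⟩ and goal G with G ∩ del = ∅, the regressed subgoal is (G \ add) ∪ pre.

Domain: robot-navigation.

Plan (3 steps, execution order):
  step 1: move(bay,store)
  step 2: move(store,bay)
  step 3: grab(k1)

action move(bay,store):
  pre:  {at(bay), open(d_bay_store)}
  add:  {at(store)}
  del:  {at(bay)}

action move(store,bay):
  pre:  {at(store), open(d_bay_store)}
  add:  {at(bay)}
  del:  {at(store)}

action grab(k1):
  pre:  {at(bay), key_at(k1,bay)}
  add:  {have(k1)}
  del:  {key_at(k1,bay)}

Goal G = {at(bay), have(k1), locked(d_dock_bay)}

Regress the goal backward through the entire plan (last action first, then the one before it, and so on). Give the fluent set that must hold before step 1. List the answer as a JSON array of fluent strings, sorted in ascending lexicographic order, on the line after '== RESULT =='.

Regress step by step:
  through step 3 (grab(k1)): drop {have(k1)}, keep {at(bay), locked(d_dock_bay)}, require {at(bay), key_at(k1,bay)}
    → {at(bay), key_at(k1,bay), locked(d_dock_bay)}
  through step 2 (move(store,bay)): drop {at(bay)}, keep {key_at(k1,bay), locked(d_dock_bay)}, require {at(store), open(d_bay_store)}
    → {at(store), key_at(k1,bay), locked(d_dock_bay), open(d_bay_store)}
  through step 1 (move(bay,store)): drop {at(store)}, keep {key_at(k1,bay), locked(d_dock_bay), open(d_bay_store)}, require {at(bay), open(d_bay_store)}
    → {at(bay), key_at(k1,bay), locked(d_dock_bay), open(d_bay_store)}

== RESULT ==
["at(bay)", "key_at(k1,bay)", "locked(d_dock_bay)", "open(d_bay_store)"]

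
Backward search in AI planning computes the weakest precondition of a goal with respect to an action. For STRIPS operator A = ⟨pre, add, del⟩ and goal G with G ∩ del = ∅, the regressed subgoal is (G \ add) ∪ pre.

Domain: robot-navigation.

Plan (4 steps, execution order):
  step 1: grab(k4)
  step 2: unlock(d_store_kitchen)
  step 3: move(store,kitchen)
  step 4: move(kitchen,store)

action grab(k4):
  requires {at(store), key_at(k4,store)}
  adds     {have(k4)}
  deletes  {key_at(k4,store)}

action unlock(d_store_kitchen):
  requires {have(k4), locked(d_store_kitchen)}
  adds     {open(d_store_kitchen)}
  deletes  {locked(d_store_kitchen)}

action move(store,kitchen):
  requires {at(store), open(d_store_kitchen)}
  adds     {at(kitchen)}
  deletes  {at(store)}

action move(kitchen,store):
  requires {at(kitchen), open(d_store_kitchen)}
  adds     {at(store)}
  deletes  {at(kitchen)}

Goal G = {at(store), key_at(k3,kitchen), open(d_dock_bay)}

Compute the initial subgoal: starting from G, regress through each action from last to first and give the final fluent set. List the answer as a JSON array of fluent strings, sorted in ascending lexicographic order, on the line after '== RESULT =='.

Work backward from the goal:
  through step 4 (move(kitchen,store)): drop {at(store)}, keep {key_at(k3,kitchen), open(d_dock_bay)}, require {at(kitchen), open(d_store_kitchen)}
    → {at(kitchen), key_at(k3,kitchen), open(d_dock_bay), open(d_store_kitchen)}
  through step 3 (move(store,kitchen)): drop {at(kitchen)}, keep {key_at(k3,kitchen), open(d_dock_bay), open(d_store_kitchen)}, require {at(store), open(d_store_kitchen)}
    → {at(store), key_at(k3,kitchen), open(d_dock_bay), open(d_store_kitchen)}
  through step 2 (unlock(d_store_kitchen)): drop {open(d_store_kitchen)}, keep {at(store), key_at(k3,kitchen), open(d_dock_bay)}, require {have(k4), locked(d_store_kitchen)}
    → {at(store), have(k4), key_at(k3,kitchen), locked(d_store_kitchen), open(d_dock_bay)}
  through step 1 (grab(k4)): drop {have(k4)}, keep {at(store), key_at(k3,kitchen), locked(d_store_kitchen), open(d_dock_bay)}, require {at(store), key_at(k4,store)}
    → {at(store), key_at(k3,kitchen), key_at(k4,store), locked(d_store_kitchen), open(d_dock_bay)}

== RESULT ==
["at(store)", "key_at(k3,kitchen)", "key_at(k4,store)", "locked(d_store_kitchen)", "open(d_dock_bay)"]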